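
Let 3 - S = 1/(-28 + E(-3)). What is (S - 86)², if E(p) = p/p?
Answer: 5017600/729 ≈ 6882.9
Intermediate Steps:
E(p) = 1
S = 82/27 (S = 3 - 1/(-28 + 1) = 3 - 1/(-27) = 3 - 1*(-1/27) = 3 + 1/27 = 82/27 ≈ 3.0370)
(S - 86)² = (82/27 - 86)² = (-2240/27)² = 5017600/729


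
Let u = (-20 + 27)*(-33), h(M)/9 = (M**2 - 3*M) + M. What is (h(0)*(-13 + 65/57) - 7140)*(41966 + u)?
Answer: -297987900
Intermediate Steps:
h(M) = -18*M + 9*M**2 (h(M) = 9*((M**2 - 3*M) + M) = 9*(M**2 - 2*M) = -18*M + 9*M**2)
u = -231 (u = 7*(-33) = -231)
(h(0)*(-13 + 65/57) - 7140)*(41966 + u) = ((9*0*(-2 + 0))*(-13 + 65/57) - 7140)*(41966 - 231) = ((9*0*(-2))*(-13 + 65*(1/57)) - 7140)*41735 = (0*(-13 + 65/57) - 7140)*41735 = (0*(-676/57) - 7140)*41735 = (0 - 7140)*41735 = -7140*41735 = -297987900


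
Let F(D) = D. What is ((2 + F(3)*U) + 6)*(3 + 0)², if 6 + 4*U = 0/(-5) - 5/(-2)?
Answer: 387/8 ≈ 48.375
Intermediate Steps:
U = -7/8 (U = -3/2 + (0/(-5) - 5/(-2))/4 = -3/2 + (0*(-⅕) - 5*(-½))/4 = -3/2 + (0 + 5/2)/4 = -3/2 + (¼)*(5/2) = -3/2 + 5/8 = -7/8 ≈ -0.87500)
((2 + F(3)*U) + 6)*(3 + 0)² = ((2 + 3*(-7/8)) + 6)*(3 + 0)² = ((2 - 21/8) + 6)*3² = (-5/8 + 6)*9 = (43/8)*9 = 387/8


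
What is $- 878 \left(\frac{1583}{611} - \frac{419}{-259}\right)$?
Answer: $- \frac{584753268}{158249} \approx -3695.1$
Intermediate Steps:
$- 878 \left(\frac{1583}{611} - \frac{419}{-259}\right) = - 878 \left(1583 \cdot \frac{1}{611} - - \frac{419}{259}\right) = - 878 \left(\frac{1583}{611} + \frac{419}{259}\right) = \left(-878\right) \frac{666006}{158249} = - \frac{584753268}{158249}$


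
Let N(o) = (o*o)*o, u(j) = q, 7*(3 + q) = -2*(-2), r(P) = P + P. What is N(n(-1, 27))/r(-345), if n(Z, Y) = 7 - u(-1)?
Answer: -47916/39445 ≈ -1.2148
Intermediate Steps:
r(P) = 2*P
q = -17/7 (q = -3 + (-2*(-2))/7 = -3 + (1/7)*4 = -3 + 4/7 = -17/7 ≈ -2.4286)
u(j) = -17/7
n(Z, Y) = 66/7 (n(Z, Y) = 7 - 1*(-17/7) = 7 + 17/7 = 66/7)
N(o) = o**3 (N(o) = o**2*o = o**3)
N(n(-1, 27))/r(-345) = (66/7)**3/((2*(-345))) = (287496/343)/(-690) = (287496/343)*(-1/690) = -47916/39445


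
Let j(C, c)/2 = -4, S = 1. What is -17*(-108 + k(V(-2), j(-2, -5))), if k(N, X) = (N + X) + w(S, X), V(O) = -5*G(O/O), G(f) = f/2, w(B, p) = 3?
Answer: 3927/2 ≈ 1963.5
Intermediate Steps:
j(C, c) = -8 (j(C, c) = 2*(-4) = -8)
G(f) = f/2 (G(f) = f*(½) = f/2)
V(O) = -5/2 (V(O) = -5*O/O/2 = -5/2)
k(N, X) = 3 + N + X (k(N, X) = (N + X) + 3 = 3 + N + X)
-17*(-108 + k(V(-2), j(-2, -5))) = -17*(-108 + (3 - 5/2 - 8)) = -17*(-108 - 15/2) = -17*(-231/2) = 3927/2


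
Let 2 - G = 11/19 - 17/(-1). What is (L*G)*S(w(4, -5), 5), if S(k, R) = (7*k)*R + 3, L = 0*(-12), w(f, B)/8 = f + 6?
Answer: 0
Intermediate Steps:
w(f, B) = 48 + 8*f (w(f, B) = 8*(f + 6) = 8*(6 + f) = 48 + 8*f)
G = -296/19 (G = 2 - (11/19 - 17/(-1)) = 2 - (11*(1/19) - 17*(-1)) = 2 - (11/19 + 17) = 2 - 1*334/19 = 2 - 334/19 = -296/19 ≈ -15.579)
L = 0
S(k, R) = 3 + 7*R*k (S(k, R) = 7*R*k + 3 = 3 + 7*R*k)
(L*G)*S(w(4, -5), 5) = (0*(-296/19))*(3 + 7*5*(48 + 8*4)) = 0*(3 + 7*5*(48 + 32)) = 0*(3 + 7*5*80) = 0*(3 + 2800) = 0*2803 = 0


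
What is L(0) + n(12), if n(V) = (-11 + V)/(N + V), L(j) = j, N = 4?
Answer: 1/16 ≈ 0.062500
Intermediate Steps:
n(V) = (-11 + V)/(4 + V)
L(0) + n(12) = 0 + (-11 + 12)/(4 + 12) = 0 + 1/16 = 1/16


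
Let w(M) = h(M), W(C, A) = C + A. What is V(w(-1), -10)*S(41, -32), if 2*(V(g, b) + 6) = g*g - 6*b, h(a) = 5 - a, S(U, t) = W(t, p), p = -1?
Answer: -1386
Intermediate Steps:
W(C, A) = A + C
S(U, t) = -1 + t
w(M) = 5 - M
V(g, b) = -6 + g²/2 - 3*b (V(g, b) = -6 + (g*g - 6*b)/2 = -6 + (g² - 6*b)/2 = -6 + (g²/2 - 3*b) = -6 + g²/2 - 3*b)
V(w(-1), -10)*S(41, -32) = (-6 + (5 - 1*(-1))²/2 - 3*(-10))*(-1 - 32) = (-6 + (5 + 1)²/2 + 30)*(-33) = (-6 + (½)*6² + 30)*(-33) = (-6 + (½)*36 + 30)*(-33) = (-6 + 18 + 30)*(-33) = 42*(-33) = -1386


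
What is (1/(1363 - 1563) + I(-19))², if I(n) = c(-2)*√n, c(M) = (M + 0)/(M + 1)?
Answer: (-1 + 400*I*√19)²/40000 ≈ -76.0 - 0.087178*I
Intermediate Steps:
c(M) = M/(1 + M)
I(n) = 2*√n (I(n) = (-2/(1 - 2))*√n = (-2/(-1))*√n = (-2*(-1))*√n = 2*√n)
(1/(1363 - 1563) + I(-19))² = (1/(1363 - 1563) + 2*√(-19))² = (1/(-200) + 2*(I*√19))² = (-1/200 + 2*I*√19)²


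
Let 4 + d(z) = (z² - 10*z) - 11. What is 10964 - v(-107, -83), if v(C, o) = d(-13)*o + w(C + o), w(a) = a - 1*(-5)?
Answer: 34721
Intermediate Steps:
d(z) = -15 + z² - 10*z (d(z) = -4 + ((z² - 10*z) - 11) = -4 + (-11 + z² - 10*z) = -15 + z² - 10*z)
w(a) = 5 + a (w(a) = a + 5 = 5 + a)
v(C, o) = 5 + C + 285*o (v(C, o) = (-15 + (-13)² - 10*(-13))*o + (5 + (C + o)) = (-15 + 169 + 130)*o + (5 + C + o) = 284*o + (5 + C + o) = 5 + C + 285*o)
10964 - v(-107, -83) = 10964 - (5 - 107 + 285*(-83)) = 10964 - (5 - 107 - 23655) = 10964 - 1*(-23757) = 10964 + 23757 = 34721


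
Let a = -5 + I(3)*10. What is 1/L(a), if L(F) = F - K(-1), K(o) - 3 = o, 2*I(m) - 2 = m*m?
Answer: 1/48 ≈ 0.020833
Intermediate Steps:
I(m) = 1 + m²/2 (I(m) = 1 + (m*m)/2 = 1 + m²/2)
K(o) = 3 + o
a = 50 (a = -5 + (1 + (½)*3²)*10 = -5 + (1 + (½)*9)*10 = -5 + (1 + 9/2)*10 = -5 + (11/2)*10 = -5 + 55 = 50)
L(F) = -2 + F (L(F) = F - (3 - 1) = F - 1*2 = F - 2 = -2 + F)
1/L(a) = 1/(-2 + 50) = 1/48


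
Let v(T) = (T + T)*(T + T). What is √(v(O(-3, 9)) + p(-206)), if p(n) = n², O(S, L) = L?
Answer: 2*√10690 ≈ 206.78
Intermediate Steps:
v(T) = 4*T² (v(T) = (2*T)*(2*T) = 4*T²)
√(v(O(-3, 9)) + p(-206)) = √(4*9² + (-206)²) = √(4*81 + 42436) = √(324 + 42436) = √42760 = 2*√10690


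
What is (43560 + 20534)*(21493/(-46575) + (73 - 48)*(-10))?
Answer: -747672084842/46575 ≈ -1.6053e+7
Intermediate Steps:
(43560 + 20534)*(21493/(-46575) + (73 - 48)*(-10)) = 64094*(21493*(-1/46575) + 25*(-10)) = 64094*(-21493/46575 - 250) = 64094*(-11665243/46575) = -747672084842/46575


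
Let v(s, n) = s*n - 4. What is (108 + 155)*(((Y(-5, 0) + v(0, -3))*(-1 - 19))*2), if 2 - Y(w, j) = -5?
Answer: -31560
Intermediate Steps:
Y(w, j) = 7 (Y(w, j) = 2 - 1*(-5) = 2 + 5 = 7)
v(s, n) = -4 + n*s (v(s, n) = n*s - 4 = -4 + n*s)
(108 + 155)*(((Y(-5, 0) + v(0, -3))*(-1 - 19))*2) = (108 + 155)*(((7 + (-4 - 3*0))*(-1 - 19))*2) = 263*(((7 + (-4 + 0))*(-20))*2) = 263*(((7 - 4)*(-20))*2) = 263*((3*(-20))*2) = 263*(-60*2) = 263*(-120) = -31560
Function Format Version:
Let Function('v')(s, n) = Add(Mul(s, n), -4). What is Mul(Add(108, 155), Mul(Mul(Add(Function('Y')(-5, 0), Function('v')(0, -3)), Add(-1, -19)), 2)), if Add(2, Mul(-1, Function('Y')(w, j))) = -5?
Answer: -31560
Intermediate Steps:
Function('Y')(w, j) = 7 (Function('Y')(w, j) = Add(2, Mul(-1, -5)) = Add(2, 5) = 7)
Function('v')(s, n) = Add(-4, Mul(n, s)) (Function('v')(s, n) = Add(Mul(n, s), -4) = Add(-4, Mul(n, s)))
Mul(Add(108, 155), Mul(Mul(Add(Function('Y')(-5, 0), Function('v')(0, -3)), Add(-1, -19)), 2)) = Mul(Add(108, 155), Mul(Mul(Add(7, Add(-4, Mul(-3, 0))), Add(-1, -19)), 2)) = Mul(263, Mul(Mul(Add(7, Add(-4, 0)), -20), 2)) = Mul(263, Mul(Mul(Add(7, -4), -20), 2)) = Mul(263, Mul(Mul(3, -20), 2)) = Mul(263, Mul(-60, 2)) = Mul(263, -120) = -31560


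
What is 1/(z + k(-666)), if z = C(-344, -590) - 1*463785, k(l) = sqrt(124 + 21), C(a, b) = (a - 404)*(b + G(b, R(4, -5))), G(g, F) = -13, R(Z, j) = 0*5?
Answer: -12741/162332936 - sqrt(145)/162332936 ≈ -7.8561e-5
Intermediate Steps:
R(Z, j) = 0
C(a, b) = (-404 + a)*(-13 + b) (C(a, b) = (a - 404)*(b - 13) = (-404 + a)*(-13 + b))
k(l) = sqrt(145)
z = -12741 (z = (5252 - 404*(-590) - 13*(-344) - 344*(-590)) - 1*463785 = (5252 + 238360 + 4472 + 202960) - 463785 = 451044 - 463785 = -12741)
1/(z + k(-666)) = 1/(-12741 + sqrt(145))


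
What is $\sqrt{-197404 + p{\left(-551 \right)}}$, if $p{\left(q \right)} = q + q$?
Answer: $i \sqrt{198506} \approx 445.54 i$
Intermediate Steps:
$p{\left(q \right)} = 2 q$
$\sqrt{-197404 + p{\left(-551 \right)}} = \sqrt{-197404 + 2 \left(-551\right)} = \sqrt{-197404 - 1102} = \sqrt{-198506} = i \sqrt{198506}$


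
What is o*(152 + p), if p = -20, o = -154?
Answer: -20328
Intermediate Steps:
o*(152 + p) = -154*(152 - 20) = -154*132 = -20328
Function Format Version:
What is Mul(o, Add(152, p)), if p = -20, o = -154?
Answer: -20328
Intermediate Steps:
Mul(o, Add(152, p)) = Mul(-154, Add(152, -20)) = Mul(-154, 132) = -20328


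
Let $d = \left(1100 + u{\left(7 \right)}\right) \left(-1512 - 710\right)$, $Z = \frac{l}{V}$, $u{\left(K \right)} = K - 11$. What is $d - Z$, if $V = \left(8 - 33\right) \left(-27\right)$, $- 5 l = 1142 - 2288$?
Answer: $- \frac{2739726382}{1125} \approx -2.4353 \cdot 10^{6}$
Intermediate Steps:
$u{\left(K \right)} = -11 + K$ ($u{\left(K \right)} = K - 11 = -11 + K$)
$l = \frac{1146}{5}$ ($l = - \frac{1142 - 2288}{5} = \left(- \frac{1}{5}\right) \left(-1146\right) = \frac{1146}{5} \approx 229.2$)
$V = 675$ ($V = \left(-25\right) \left(-27\right) = 675$)
$Z = \frac{382}{1125}$ ($Z = \frac{1146}{5 \cdot 675} = \frac{1146}{5} \cdot \frac{1}{675} = \frac{382}{1125} \approx 0.33956$)
$d = -2435312$ ($d = \left(1100 + \left(-11 + 7\right)\right) \left(-1512 - 710\right) = \left(1100 - 4\right) \left(-2222\right) = 1096 \left(-2222\right) = -2435312$)
$d - Z = -2435312 - \frac{382}{1125} = - \frac{2739726382}{1125}$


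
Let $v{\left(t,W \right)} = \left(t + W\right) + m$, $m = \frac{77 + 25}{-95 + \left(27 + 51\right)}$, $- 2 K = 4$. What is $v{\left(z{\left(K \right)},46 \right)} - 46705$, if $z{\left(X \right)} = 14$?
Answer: $-46651$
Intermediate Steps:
$K = -2$ ($K = \left(- \frac{1}{2}\right) 4 = -2$)
$m = -6$ ($m = \frac{102}{-95 + 78} = \frac{102}{-17} = 102 \left(- \frac{1}{17}\right) = -6$)
$v{\left(t,W \right)} = -6 + W + t$ ($v{\left(t,W \right)} = \left(t + W\right) - 6 = \left(W + t\right) - 6 = -6 + W + t$)
$v{\left(z{\left(K \right)},46 \right)} - 46705 = \left(-6 + 46 + 14\right) - 46705 = 54 - 46705 = -46651$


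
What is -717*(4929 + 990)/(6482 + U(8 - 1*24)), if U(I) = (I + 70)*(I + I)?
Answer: -4243923/4754 ≈ -892.71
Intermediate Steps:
U(I) = 2*I*(70 + I) (U(I) = (70 + I)*(2*I) = 2*I*(70 + I))
-717*(4929 + 990)/(6482 + U(8 - 1*24)) = -717*(4929 + 990)/(6482 + 2*(8 - 1*24)*(70 + (8 - 1*24))) = -4243923/(6482 + 2*(8 - 24)*(70 + (8 - 24))) = -4243923/(6482 + 2*(-16)*(70 - 16)) = -4243923/(6482 + 2*(-16)*54) = -4243923/(6482 - 1728) = -4243923/4754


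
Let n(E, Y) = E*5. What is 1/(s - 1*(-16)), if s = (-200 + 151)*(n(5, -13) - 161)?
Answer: 1/6680 ≈ 0.00014970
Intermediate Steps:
n(E, Y) = 5*E
s = 6664 (s = (-200 + 151)*(5*5 - 161) = -49*(25 - 161) = -49*(-136) = 6664)
1/(s - 1*(-16)) = 1/(6664 - 1*(-16)) = 1/(6664 + 16) = 1/6680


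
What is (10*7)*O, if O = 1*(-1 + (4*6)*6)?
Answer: 10010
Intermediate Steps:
O = 143 (O = 1*(-1 + 24*6) = 1*(-1 + 144) = 1*143 = 143)
(10*7)*O = (10*7)*143 = 70*143 = 10010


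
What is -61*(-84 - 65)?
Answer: 9089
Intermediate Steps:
-61*(-84 - 65) = -61*(-149) = 9089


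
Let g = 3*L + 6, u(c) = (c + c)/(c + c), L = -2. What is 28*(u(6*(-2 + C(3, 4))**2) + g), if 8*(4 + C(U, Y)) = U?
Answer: 28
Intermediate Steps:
C(U, Y) = -4 + U/8
u(c) = 1 (u(c) = (2*c)/((2*c)) = (2*c)*(1/(2*c)) = 1)
g = 0 (g = 3*(-2) + 6 = -6 + 6 = 0)
28*(u(6*(-2 + C(3, 4))**2) + g) = 28*(1 + 0) = 28*1 = 28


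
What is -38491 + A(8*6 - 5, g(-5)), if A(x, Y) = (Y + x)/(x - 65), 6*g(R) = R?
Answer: -461915/12 ≈ -38493.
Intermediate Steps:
g(R) = R/6
A(x, Y) = (Y + x)/(-65 + x)
-38491 + A(8*6 - 5, g(-5)) = -38491 + ((1/6)*(-5) + (8*6 - 5))/(-65 + (8*6 - 5)) = -38491 + (-5/6 + (48 - 5))/(-65 + (48 - 5)) = -38491 + (-5/6 + 43)/(-65 + 43) = -38491 + (253/6)/(-22) = -38491 - 1/22*253/6 = -38491 - 23/12 = -461915/12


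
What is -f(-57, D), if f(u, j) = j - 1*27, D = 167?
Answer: -140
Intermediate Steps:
f(u, j) = -27 + j (f(u, j) = j - 27 = -27 + j)
-f(-57, D) = -(-27 + 167) = -1*140 = -140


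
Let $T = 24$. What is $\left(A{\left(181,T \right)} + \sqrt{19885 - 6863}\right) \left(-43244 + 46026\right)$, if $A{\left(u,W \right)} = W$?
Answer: $66768 + 2782 \sqrt{13022} \approx 3.8423 \cdot 10^{5}$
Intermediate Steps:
$\left(A{\left(181,T \right)} + \sqrt{19885 - 6863}\right) \left(-43244 + 46026\right) = \left(24 + \sqrt{19885 - 6863}\right) \left(-43244 + 46026\right) = \left(24 + \sqrt{13022}\right) 2782 = 66768 + 2782 \sqrt{13022}$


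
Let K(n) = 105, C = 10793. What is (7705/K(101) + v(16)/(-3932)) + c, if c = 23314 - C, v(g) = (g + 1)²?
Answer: 1039937155/82572 ≈ 12594.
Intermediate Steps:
v(g) = (1 + g)²
c = 12521 (c = 23314 - 1*10793 = 23314 - 10793 = 12521)
(7705/K(101) + v(16)/(-3932)) + c = (7705/105 + (1 + 16)²/(-3932)) + 12521 = (7705*(1/105) + 17²*(-1/3932)) + 12521 = (1541/21 + 289*(-1/3932)) + 12521 = (1541/21 - 289/3932) + 12521 = 6053143/82572 + 12521 = 1039937155/82572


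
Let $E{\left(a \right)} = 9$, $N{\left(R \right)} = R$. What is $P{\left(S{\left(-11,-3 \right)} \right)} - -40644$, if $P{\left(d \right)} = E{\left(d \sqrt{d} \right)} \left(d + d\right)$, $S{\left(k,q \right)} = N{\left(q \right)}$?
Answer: $40590$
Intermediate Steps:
$S{\left(k,q \right)} = q$
$P{\left(d \right)} = 18 d$ ($P{\left(d \right)} = 9 \left(d + d\right) = 9 \cdot 2 d = 18 d$)
$P{\left(S{\left(-11,-3 \right)} \right)} - -40644 = 18 \left(-3\right) - -40644 = -54 + 40644 = 40590$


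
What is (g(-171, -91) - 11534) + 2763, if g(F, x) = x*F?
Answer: 6790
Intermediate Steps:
g(F, x) = F*x
(g(-171, -91) - 11534) + 2763 = (-171*(-91) - 11534) + 2763 = (15561 - 11534) + 2763 = 4027 + 2763 = 6790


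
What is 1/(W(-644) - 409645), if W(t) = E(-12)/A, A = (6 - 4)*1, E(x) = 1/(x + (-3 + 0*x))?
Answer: -30/12289351 ≈ -2.4411e-6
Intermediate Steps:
E(x) = 1/(-3 + x) (E(x) = 1/(x + (-3 + 0)) = 1/(x - 3) = 1/(-3 + x))
A = 2 (A = 2*1 = 2)
W(t) = -1/30 (W(t) = 1/(-3 - 12*2) = (½)/(-15) = -1/15*½ = -1/30)
1/(W(-644) - 409645) = 1/(-1/30 - 409645) = 1/(-12289351/30) = -30/12289351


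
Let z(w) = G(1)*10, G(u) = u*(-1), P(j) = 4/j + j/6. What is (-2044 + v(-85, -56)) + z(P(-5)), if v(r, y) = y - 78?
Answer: -2188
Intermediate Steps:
P(j) = 4/j + j/6 (P(j) = 4/j + j*(⅙) = 4/j + j/6)
v(r, y) = -78 + y
G(u) = -u
z(w) = -10 (z(w) = -1*1*10 = -1*10 = -10)
(-2044 + v(-85, -56)) + z(P(-5)) = (-2044 + (-78 - 56)) - 10 = (-2044 - 134) - 10 = -2178 - 10 = -2188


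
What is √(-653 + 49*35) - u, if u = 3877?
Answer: -3877 + 3*√118 ≈ -3844.4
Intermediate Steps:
√(-653 + 49*35) - u = √(-653 + 49*35) - 1*3877 = √(-653 + 1715) - 3877 = √1062 - 3877 = 3*√118 - 3877 = -3877 + 3*√118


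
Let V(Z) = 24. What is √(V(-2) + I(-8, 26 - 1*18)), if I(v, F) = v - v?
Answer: 2*√6 ≈ 4.8990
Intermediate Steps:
I(v, F) = 0
√(V(-2) + I(-8, 26 - 1*18)) = √(24 + 0) = √24 = 2*√6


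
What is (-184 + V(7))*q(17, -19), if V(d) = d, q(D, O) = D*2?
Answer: -6018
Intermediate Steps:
q(D, O) = 2*D
(-184 + V(7))*q(17, -19) = (-184 + 7)*(2*17) = -177*34 = -6018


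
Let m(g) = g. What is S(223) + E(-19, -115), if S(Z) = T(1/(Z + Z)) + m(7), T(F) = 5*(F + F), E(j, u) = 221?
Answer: 50849/223 ≈ 228.02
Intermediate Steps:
T(F) = 10*F (T(F) = 5*(2*F) = 10*F)
S(Z) = 7 + 5/Z (S(Z) = 10/(Z + Z) + 7 = 10/((2*Z)) + 7 = 10*(1/(2*Z)) + 7 = 5/Z + 7 = 7 + 5/Z)
S(223) + E(-19, -115) = (7 + 5/223) + 221 = 1566/223 + 221 = 50849/223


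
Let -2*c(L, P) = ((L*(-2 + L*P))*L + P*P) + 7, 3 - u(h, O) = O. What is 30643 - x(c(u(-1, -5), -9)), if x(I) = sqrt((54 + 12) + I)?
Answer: 30643 - sqrt(2390) ≈ 30594.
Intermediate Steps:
u(h, O) = 3 - O
c(L, P) = -7/2 - P**2/2 - L**2*(-2 + L*P)/2 (c(L, P) = -(((L*(-2 + L*P))*L + P*P) + 7)/2 = -((L**2*(-2 + L*P) + P**2) + 7)/2 = -((P**2 + L**2*(-2 + L*P)) + 7)/2 = -(7 + P**2 + L**2*(-2 + L*P))/2 = -7/2 - P**2/2 - L**2*(-2 + L*P)/2)
x(I) = sqrt(66 + I)
30643 - x(c(u(-1, -5), -9)) = 30643 - sqrt(66 + (-7/2 + (3 - 1*(-5))**2 - 1/2*(-9)**2 - 1/2*(-9)*(3 - 1*(-5))**3)) = 30643 - sqrt(66 + (-7/2 + (3 + 5)**2 - 1/2*81 - 1/2*(-9)*(3 + 5)**3)) = 30643 - sqrt(66 + (-7/2 + 8**2 - 81/2 - 1/2*(-9)*8**3)) = 30643 - sqrt(66 + (-7/2 + 64 - 81/2 - 1/2*(-9)*512)) = 30643 - sqrt(66 + (-7/2 + 64 - 81/2 + 2304)) = 30643 - sqrt(66 + 2324) = 30643 - sqrt(2390)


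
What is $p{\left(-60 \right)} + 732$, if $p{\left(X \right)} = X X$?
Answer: $4332$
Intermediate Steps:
$p{\left(X \right)} = X^{2}$
$p{\left(-60 \right)} + 732 = \left(-60\right)^{2} + 732 = 3600 + 732 = 4332$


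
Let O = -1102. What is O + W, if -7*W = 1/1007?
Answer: -7767999/7049 ≈ -1102.0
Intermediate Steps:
W = -1/7049 (W = -⅐/1007 = -⅐*1/1007 = -1/7049 ≈ -0.00014186)
O + W = -1102 - 1/7049 = -7767999/7049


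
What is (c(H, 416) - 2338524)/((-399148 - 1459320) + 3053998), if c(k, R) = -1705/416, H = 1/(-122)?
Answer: -972827689/497340480 ≈ -1.9561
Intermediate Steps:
H = -1/122 ≈ -0.0081967
c(k, R) = -1705/416 (c(k, R) = -1705*1/416 = -1705/416)
(c(H, 416) - 2338524)/((-399148 - 1459320) + 3053998) = (-1705/416 - 2338524)/((-399148 - 1459320) + 3053998) = -972827689/(416*(-1858468 + 3053998)) = -972827689/416/1195530 = -972827689/416*1/1195530 = -972827689/497340480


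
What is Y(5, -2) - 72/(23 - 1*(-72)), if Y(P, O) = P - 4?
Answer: 23/95 ≈ 0.24211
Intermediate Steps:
Y(P, O) = -4 + P
Y(5, -2) - 72/(23 - 1*(-72)) = (-4 + 5) - 72/(23 - 1*(-72)) = 1 - 72/(23 + 72) = 1 - 72/95 = 23/95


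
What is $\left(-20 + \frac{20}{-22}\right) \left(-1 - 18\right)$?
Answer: $\frac{4370}{11} \approx 397.27$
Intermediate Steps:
$\left(-20 + \frac{20}{-22}\right) \left(-1 - 18\right) = \left(-20 + 20 \left(- \frac{1}{22}\right)\right) \left(-1 - 18\right) = \left(-20 - \frac{10}{11}\right) \left(-19\right) = \left(- \frac{230}{11}\right) \left(-19\right) = \frac{4370}{11}$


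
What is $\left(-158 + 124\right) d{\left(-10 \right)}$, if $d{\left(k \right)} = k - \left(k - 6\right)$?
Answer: $-204$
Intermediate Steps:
$d{\left(k \right)} = 6$ ($d{\left(k \right)} = k - \left(k - 6\right) = k - \left(-6 + k\right) = 6$)
$\left(-158 + 124\right) d{\left(-10 \right)} = \left(-158 + 124\right) 6 = \left(-34\right) 6 = -204$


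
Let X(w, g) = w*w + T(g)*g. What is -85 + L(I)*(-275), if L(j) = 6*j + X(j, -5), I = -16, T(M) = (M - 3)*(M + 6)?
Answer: -55085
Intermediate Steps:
T(M) = (-3 + M)*(6 + M)
X(w, g) = w² + g*(-18 + g² + 3*g) (X(w, g) = w*w + (-18 + g² + 3*g)*g = w² + g*(-18 + g² + 3*g))
L(j) = 40 + j² + 6*j (L(j) = 6*j + (j² - 5*(-18 + (-5)² + 3*(-5))) = 6*j + (j² - 5*(-18 + 25 - 15)) = 6*j + (j² - 5*(-8)) = 6*j + (j² + 40) = 6*j + (40 + j²) = 40 + j² + 6*j)
-85 + L(I)*(-275) = -85 + (40 + (-16)² + 6*(-16))*(-275) = -85 + (40 + 256 - 96)*(-275) = -85 + 200*(-275) = -85 - 55000 = -55085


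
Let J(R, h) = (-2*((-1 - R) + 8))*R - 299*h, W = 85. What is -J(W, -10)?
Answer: -16250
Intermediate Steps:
J(R, h) = -299*h + R*(-14 + 2*R) (J(R, h) = (-2*(7 - R))*R - 299*h = (-14 + 2*R)*R - 299*h = R*(-14 + 2*R) - 299*h = -299*h + R*(-14 + 2*R))
-J(W, -10) = -(-299*(-10) - 14*85 + 2*85²) = -(2990 - 1190 + 2*7225) = -(2990 - 1190 + 14450) = -1*16250 = -16250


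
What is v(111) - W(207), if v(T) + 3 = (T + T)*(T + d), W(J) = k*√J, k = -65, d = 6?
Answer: 25971 + 195*√23 ≈ 26906.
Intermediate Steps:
W(J) = -65*√J
v(T) = -3 + 2*T*(6 + T) (v(T) = -3 + (T + T)*(T + 6) = -3 + (2*T)*(6 + T) = -3 + 2*T*(6 + T))
v(111) - W(207) = (-3 + 2*111² + 12*111) - (-65)*√207 = (-3 + 2*12321 + 1332) - (-65)*3*√23 = (-3 + 24642 + 1332) - (-195)*√23 = 25971 + 195*√23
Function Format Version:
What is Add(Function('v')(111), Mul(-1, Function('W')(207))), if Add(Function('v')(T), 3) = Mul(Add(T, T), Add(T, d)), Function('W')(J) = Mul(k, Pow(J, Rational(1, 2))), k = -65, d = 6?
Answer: Add(25971, Mul(195, Pow(23, Rational(1, 2)))) ≈ 26906.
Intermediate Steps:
Function('W')(J) = Mul(-65, Pow(J, Rational(1, 2)))
Function('v')(T) = Add(-3, Mul(2, T, Add(6, T))) (Function('v')(T) = Add(-3, Mul(Add(T, T), Add(T, 6))) = Add(-3, Mul(Mul(2, T), Add(6, T))) = Add(-3, Mul(2, T, Add(6, T))))
Add(Function('v')(111), Mul(-1, Function('W')(207))) = Add(Add(-3, Mul(2, Pow(111, 2)), Mul(12, 111)), Mul(-1, Mul(-65, Pow(207, Rational(1, 2))))) = Add(Add(-3, Mul(2, 12321), 1332), Mul(-1, Mul(-65, Mul(3, Pow(23, Rational(1, 2)))))) = Add(Add(-3, 24642, 1332), Mul(-1, Mul(-195, Pow(23, Rational(1, 2))))) = Add(25971, Mul(195, Pow(23, Rational(1, 2))))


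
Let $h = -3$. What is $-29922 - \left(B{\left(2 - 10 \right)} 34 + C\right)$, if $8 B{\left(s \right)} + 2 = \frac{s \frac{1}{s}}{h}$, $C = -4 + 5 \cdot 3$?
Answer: $- \frac{359077}{12} \approx -29923.0$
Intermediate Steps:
$C = 11$ ($C = -4 + 15 = 11$)
$B{\left(s \right)} = - \frac{7}{24}$ ($B{\left(s \right)} = - \frac{1}{4} + \frac{\frac{s}{s} \frac{1}{-3}}{8} = - \frac{1}{4} + \frac{1 \left(- \frac{1}{3}\right)}{8} = - \frac{1}{4} + \frac{1}{8} \left(- \frac{1}{3}\right) = - \frac{1}{4} - \frac{1}{24} = - \frac{7}{24}$)
$-29922 - \left(B{\left(2 - 10 \right)} 34 + C\right) = -29922 - \left(\left(- \frac{7}{24}\right) 34 + 11\right) = -29922 - \left(- \frac{119}{12} + 11\right) = -29922 - \frac{13}{12} = - \frac{359077}{12}$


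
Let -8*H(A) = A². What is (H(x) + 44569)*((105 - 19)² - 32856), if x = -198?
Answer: -1009960010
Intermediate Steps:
H(A) = -A²/8
(H(x) + 44569)*((105 - 19)² - 32856) = (-⅛*(-198)² + 44569)*((105 - 19)² - 32856) = (-⅛*39204 + 44569)*(86² - 32856) = (-9801/2 + 44569)*(7396 - 32856) = (79337/2)*(-25460) = -1009960010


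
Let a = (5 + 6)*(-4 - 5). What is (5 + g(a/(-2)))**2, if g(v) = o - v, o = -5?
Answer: 9801/4 ≈ 2450.3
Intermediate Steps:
a = -99 (a = 11*(-9) = -99)
g(v) = -5 - v
(5 + g(a/(-2)))**2 = (5 + (-5 - (-99)/(-2)))**2 = (5 + (-5 - (-99)*(-1)/2))**2 = (5 + (-5 - 1*99/2))**2 = (5 + (-5 - 99/2))**2 = (5 - 109/2)**2 = (-99/2)**2 = 9801/4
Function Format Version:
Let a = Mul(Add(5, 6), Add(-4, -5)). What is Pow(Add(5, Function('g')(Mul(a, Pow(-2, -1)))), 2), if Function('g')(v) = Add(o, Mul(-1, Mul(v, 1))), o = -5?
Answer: Rational(9801, 4) ≈ 2450.3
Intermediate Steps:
a = -99 (a = Mul(11, -9) = -99)
Function('g')(v) = Add(-5, Mul(-1, v)) (Function('g')(v) = Add(-5, Mul(-1, Mul(v, 1))) = Add(-5, Mul(-1, v)))
Pow(Add(5, Function('g')(Mul(a, Pow(-2, -1)))), 2) = Pow(Add(5, Add(-5, Mul(-1, Mul(-99, Pow(-2, -1))))), 2) = Pow(Add(5, Add(-5, Mul(-1, Mul(-99, Rational(-1, 2))))), 2) = Pow(Add(5, Add(-5, Mul(-1, Rational(99, 2)))), 2) = Pow(Add(5, Add(-5, Rational(-99, 2))), 2) = Pow(Add(5, Rational(-109, 2)), 2) = Pow(Rational(-99, 2), 2) = Rational(9801, 4)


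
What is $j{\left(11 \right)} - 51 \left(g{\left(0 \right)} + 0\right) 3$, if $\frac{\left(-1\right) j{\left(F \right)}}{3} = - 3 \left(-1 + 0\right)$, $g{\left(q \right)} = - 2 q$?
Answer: $-9$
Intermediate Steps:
$j{\left(F \right)} = -9$ ($j{\left(F \right)} = - 3 \left(- 3 \left(-1 + 0\right)\right) = - 3 \left(\left(-3\right) \left(-1\right)\right) = \left(-3\right) 3 = -9$)
$j{\left(11 \right)} - 51 \left(g{\left(0 \right)} + 0\right) 3 = -9 - 51 \left(\left(-2\right) 0 + 0\right) 3 = -9 - 51 \left(0 + 0\right) 3 = -9 - 51 \cdot 0 \cdot 3 = -9 - 0 = -9 + 0 = -9$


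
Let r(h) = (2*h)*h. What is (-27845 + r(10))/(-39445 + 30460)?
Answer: 1843/599 ≈ 3.0768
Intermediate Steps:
r(h) = 2*h²
(-27845 + r(10))/(-39445 + 30460) = (-27845 + 2*10²)/(-39445 + 30460) = (-27845 + 2*100)/(-8985) = (-27845 + 200)*(-1/8985) = -27645*(-1/8985) = 1843/599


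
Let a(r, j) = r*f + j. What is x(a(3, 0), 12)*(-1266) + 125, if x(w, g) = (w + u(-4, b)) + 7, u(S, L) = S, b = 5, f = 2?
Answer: -11269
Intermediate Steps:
a(r, j) = j + 2*r (a(r, j) = r*2 + j = 2*r + j = j + 2*r)
x(w, g) = 3 + w (x(w, g) = (w - 4) + 7 = (-4 + w) + 7 = 3 + w)
x(a(3, 0), 12)*(-1266) + 125 = (3 + (0 + 2*3))*(-1266) + 125 = (3 + (0 + 6))*(-1266) + 125 = (3 + 6)*(-1266) + 125 = 9*(-1266) + 125 = -11394 + 125 = -11269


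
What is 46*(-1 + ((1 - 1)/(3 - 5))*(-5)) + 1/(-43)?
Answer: -1979/43 ≈ -46.023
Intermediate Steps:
46*(-1 + ((1 - 1)/(3 - 5))*(-5)) + 1/(-43) = 46*(-1 + (0/(-2))*(-5)) - 1/43 = 46*(-1 + (0*(-½))*(-5)) - 1/43 = 46*(-1 + 0*(-5)) - 1/43 = 46*(-1 + 0) - 1/43 = 46*(-1) - 1/43 = -46 - 1/43 = -1979/43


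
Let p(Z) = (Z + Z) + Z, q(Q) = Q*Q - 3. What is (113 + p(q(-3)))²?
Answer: 17161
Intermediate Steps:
q(Q) = -3 + Q² (q(Q) = Q² - 3 = -3 + Q²)
p(Z) = 3*Z (p(Z) = 2*Z + Z = 3*Z)
(113 + p(q(-3)))² = (113 + 3*(-3 + (-3)²))² = (113 + 3*(-3 + 9))² = (113 + 3*6)² = (113 + 18)² = 131² = 17161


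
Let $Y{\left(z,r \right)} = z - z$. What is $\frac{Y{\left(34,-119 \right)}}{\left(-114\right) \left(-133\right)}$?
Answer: $0$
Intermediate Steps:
$Y{\left(z,r \right)} = 0$
$\frac{Y{\left(34,-119 \right)}}{\left(-114\right) \left(-133\right)} = \frac{0}{\left(-114\right) \left(-133\right)} = \frac{0}{15162} = 0 \cdot \frac{1}{15162} = 0$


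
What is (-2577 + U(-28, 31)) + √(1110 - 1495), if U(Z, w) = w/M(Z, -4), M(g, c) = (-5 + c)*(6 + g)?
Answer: -510215/198 + I*√385 ≈ -2576.8 + 19.621*I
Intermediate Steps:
U(Z, w) = w/(-54 - 9*Z) (U(Z, w) = w/(-30 - 5*Z + 6*(-4) - 4*Z) = w/(-30 - 5*Z - 24 - 4*Z) = w/(-54 - 9*Z))
(-2577 + U(-28, 31)) + √(1110 - 1495) = (-2577 - 1*31/(54 + 9*(-28))) + √(1110 - 1495) = (-2577 - 1*31/(54 - 252)) + √(-385) = (-2577 - 1*31/(-198)) + I*√385 = (-2577 - 1*31*(-1/198)) + I*√385 = (-2577 + 31/198) + I*√385 = -510215/198 + I*√385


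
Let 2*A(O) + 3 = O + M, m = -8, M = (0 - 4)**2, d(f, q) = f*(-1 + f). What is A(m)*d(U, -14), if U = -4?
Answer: 50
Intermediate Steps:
M = 16 (M = (-4)**2 = 16)
A(O) = 13/2 + O/2 (A(O) = -3/2 + (O + 16)/2 = -3/2 + (16 + O)/2 = -3/2 + (8 + O/2) = 13/2 + O/2)
A(m)*d(U, -14) = (13/2 + (1/2)*(-8))*(-4*(-1 - 4)) = (13/2 - 4)*(-4*(-5)) = (5/2)*20 = 50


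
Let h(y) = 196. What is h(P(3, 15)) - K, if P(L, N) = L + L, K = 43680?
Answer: -43484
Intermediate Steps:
P(L, N) = 2*L
h(P(3, 15)) - K = 196 - 1*43680 = 196 - 43680 = -43484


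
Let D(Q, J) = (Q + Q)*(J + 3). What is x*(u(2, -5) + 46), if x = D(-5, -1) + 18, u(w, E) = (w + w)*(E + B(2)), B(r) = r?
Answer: -68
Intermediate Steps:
D(Q, J) = 2*Q*(3 + J) (D(Q, J) = (2*Q)*(3 + J) = 2*Q*(3 + J))
u(w, E) = 2*w*(2 + E) (u(w, E) = (w + w)*(E + 2) = (2*w)*(2 + E) = 2*w*(2 + E))
x = -2 (x = 2*(-5)*(3 - 1) + 18 = 2*(-5)*2 + 18 = -20 + 18 = -2)
x*(u(2, -5) + 46) = -2*(2*2*(2 - 5) + 46) = -2*(2*2*(-3) + 46) = -2*(-12 + 46) = -2*34 = -68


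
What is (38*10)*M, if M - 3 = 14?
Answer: 6460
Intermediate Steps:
M = 17 (M = 3 + 14 = 17)
(38*10)*M = (38*10)*17 = 380*17 = 6460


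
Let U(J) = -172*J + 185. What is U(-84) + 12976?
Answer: 27609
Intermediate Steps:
U(J) = 185 - 172*J
U(-84) + 12976 = (185 - 172*(-84)) + 12976 = (185 + 14448) + 12976 = 14633 + 12976 = 27609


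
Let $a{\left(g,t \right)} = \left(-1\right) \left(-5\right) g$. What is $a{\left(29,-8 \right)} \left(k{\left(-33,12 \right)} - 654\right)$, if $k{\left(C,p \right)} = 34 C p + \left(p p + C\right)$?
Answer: $-2031015$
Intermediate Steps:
$k{\left(C,p \right)} = C + p^{2} + 34 C p$ ($k{\left(C,p \right)} = 34 C p + \left(p^{2} + C\right) = 34 C p + \left(C + p^{2}\right) = C + p^{2} + 34 C p$)
$a{\left(g,t \right)} = 5 g$
$a{\left(29,-8 \right)} \left(k{\left(-33,12 \right)} - 654\right) = 5 \cdot 29 \left(\left(-33 + 12^{2} + 34 \left(-33\right) 12\right) - 654\right) = 145 \left(\left(-33 + 144 - 13464\right) - 654\right) = 145 \left(-13353 - 654\right) = 145 \left(-14007\right) = -2031015$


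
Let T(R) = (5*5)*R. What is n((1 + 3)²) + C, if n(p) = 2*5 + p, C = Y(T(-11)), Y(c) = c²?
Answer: 75651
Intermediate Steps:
T(R) = 25*R
C = 75625 (C = (25*(-11))² = (-275)² = 75625)
n(p) = 10 + p
n((1 + 3)²) + C = (10 + (1 + 3)²) + 75625 = (10 + 4²) + 75625 = (10 + 16) + 75625 = 26 + 75625 = 75651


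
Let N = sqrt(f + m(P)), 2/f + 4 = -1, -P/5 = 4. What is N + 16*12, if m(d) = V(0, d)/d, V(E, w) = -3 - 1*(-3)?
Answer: 192 + I*sqrt(10)/5 ≈ 192.0 + 0.63246*I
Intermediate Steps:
P = -20 (P = -5*4 = -20)
f = -2/5 (f = 2/(-4 - 1) = 2/(-5) = 2*(-1/5) = -2/5 ≈ -0.40000)
V(E, w) = 0 (V(E, w) = -3 + 3 = 0)
m(d) = 0 (m(d) = 0/d = 0)
N = I*sqrt(10)/5 (N = sqrt(-2/5 + 0) = sqrt(-2/5) = I*sqrt(10)/5 ≈ 0.63246*I)
N + 16*12 = I*sqrt(10)/5 + 16*12 = I*sqrt(10)/5 + 192 = 192 + I*sqrt(10)/5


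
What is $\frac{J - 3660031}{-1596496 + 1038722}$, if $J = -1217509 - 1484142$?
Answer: $\frac{3180841}{278887} \approx 11.405$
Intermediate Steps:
$J = -2701651$
$\frac{J - 3660031}{-1596496 + 1038722} = \frac{-2701651 - 3660031}{-1596496 + 1038722} = - \frac{6361682}{-557774} = \left(-6361682\right) \left(- \frac{1}{557774}\right) = \frac{3180841}{278887}$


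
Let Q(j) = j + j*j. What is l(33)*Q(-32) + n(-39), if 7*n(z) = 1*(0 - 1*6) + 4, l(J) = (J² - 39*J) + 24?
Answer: -1208258/7 ≈ -1.7261e+5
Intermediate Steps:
l(J) = 24 + J² - 39*J
Q(j) = j + j²
n(z) = -2/7 (n(z) = (1*(0 - 1*6) + 4)/7 = (1*(0 - 6) + 4)/7 = (1*(-6) + 4)/7 = (-6 + 4)/7 = (⅐)*(-2) = -2/7)
l(33)*Q(-32) + n(-39) = (24 + 33² - 39*33)*(-32*(1 - 32)) - 2/7 = (24 + 1089 - 1287)*(-32*(-31)) - 2/7 = -174*992 - 2/7 = -172608 - 2/7 = -1208258/7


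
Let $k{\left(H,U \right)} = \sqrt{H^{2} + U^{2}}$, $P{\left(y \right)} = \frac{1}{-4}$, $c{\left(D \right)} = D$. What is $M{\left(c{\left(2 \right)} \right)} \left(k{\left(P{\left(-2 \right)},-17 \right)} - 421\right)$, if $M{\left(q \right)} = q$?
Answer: $-842 + \frac{5 \sqrt{185}}{2} \approx -808.0$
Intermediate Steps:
$P{\left(y \right)} = - \frac{1}{4}$
$M{\left(c{\left(2 \right)} \right)} \left(k{\left(P{\left(-2 \right)},-17 \right)} - 421\right) = 2 \left(\sqrt{\left(- \frac{1}{4}\right)^{2} + \left(-17\right)^{2}} - 421\right) = 2 \left(\sqrt{\frac{1}{16} + 289} - 421\right) = 2 \left(\sqrt{\frac{4625}{16}} - 421\right) = 2 \left(\frac{5 \sqrt{185}}{4} - 421\right) = 2 \left(-421 + \frac{5 \sqrt{185}}{4}\right) = -842 + \frac{5 \sqrt{185}}{2}$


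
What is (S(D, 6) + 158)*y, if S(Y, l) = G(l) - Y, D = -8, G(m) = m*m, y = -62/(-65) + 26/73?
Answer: 1255632/4745 ≈ 264.62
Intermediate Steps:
y = 6216/4745 (y = -62*(-1/65) + 26*(1/73) = 62/65 + 26/73 = 6216/4745 ≈ 1.3100)
G(m) = m²
S(Y, l) = l² - Y
(S(D, 6) + 158)*y = ((6² - 1*(-8)) + 158)*(6216/4745) = ((36 + 8) + 158)*(6216/4745) = (44 + 158)*(6216/4745) = 202*(6216/4745) = 1255632/4745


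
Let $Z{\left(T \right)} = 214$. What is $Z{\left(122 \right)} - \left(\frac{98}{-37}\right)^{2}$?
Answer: $\frac{283362}{1369} \approx 206.98$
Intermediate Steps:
$Z{\left(122 \right)} - \left(\frac{98}{-37}\right)^{2} = 214 - \left(\frac{98}{-37}\right)^{2} = 214 - \left(98 \left(- \frac{1}{37}\right)\right)^{2} = 214 - \left(- \frac{98}{37}\right)^{2} = 214 - \frac{9604}{1369} = \frac{283362}{1369}$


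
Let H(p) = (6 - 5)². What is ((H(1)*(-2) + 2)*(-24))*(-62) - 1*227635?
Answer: -227635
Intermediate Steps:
H(p) = 1 (H(p) = 1² = 1)
((H(1)*(-2) + 2)*(-24))*(-62) - 1*227635 = ((1*(-2) + 2)*(-24))*(-62) - 1*227635 = ((-2 + 2)*(-24))*(-62) - 227635 = (0*(-24))*(-62) - 227635 = 0*(-62) - 227635 = 0 - 227635 = -227635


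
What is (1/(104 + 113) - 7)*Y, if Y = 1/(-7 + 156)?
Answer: -1518/32333 ≈ -0.046949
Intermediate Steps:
Y = 1/149 ≈ 0.0067114
(1/(104 + 113) - 7)*Y = (1/(104 + 113) - 7)*(1/149) = (1/217 - 7)*(1/149) = -1518/217*1/149 = -1518/32333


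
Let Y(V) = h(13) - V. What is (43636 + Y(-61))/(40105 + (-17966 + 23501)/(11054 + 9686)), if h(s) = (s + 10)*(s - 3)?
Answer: 182209196/166356647 ≈ 1.0953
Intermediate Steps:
h(s) = (-3 + s)*(10 + s) (h(s) = (10 + s)*(-3 + s) = (-3 + s)*(10 + s))
Y(V) = 230 - V (Y(V) = (-30 + 13² + 7*13) - V = (-30 + 169 + 91) - V = 230 - V)
(43636 + Y(-61))/(40105 + (-17966 + 23501)/(11054 + 9686)) = (43636 + (230 - 1*(-61)))/(40105 + (-17966 + 23501)/(11054 + 9686)) = (43636 + (230 + 61))/(40105 + 5535/20740) = (43636 + 291)/(40105 + 5535*(1/20740)) = 43927/(40105 + 1107/4148) = 43927/(166356647/4148) = 43927*(4148/166356647) = 182209196/166356647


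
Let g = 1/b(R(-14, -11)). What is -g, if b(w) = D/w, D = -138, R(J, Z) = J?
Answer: -7/69 ≈ -0.10145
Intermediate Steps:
b(w) = -138/w
g = 7/69 (g = 1/(-138/(-14)) = 1/(-138*(-1/14)) = 1/(69/7) = 7/69 ≈ 0.10145)
-g = -1*7/69 = -7/69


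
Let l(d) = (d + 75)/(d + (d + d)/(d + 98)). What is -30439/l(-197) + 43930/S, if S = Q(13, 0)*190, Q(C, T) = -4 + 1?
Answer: -181462367/3762 ≈ -48236.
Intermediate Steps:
Q(C, T) = -3
S = -570 (S = -3*190 = -570)
l(d) = (75 + d)/(d + 2*d/(98 + d)) (l(d) = (75 + d)/(d + (2*d)/(98 + d)) = (75 + d)/(d + 2*d/(98 + d)))
-30439/l(-197) + 43930/S = -30439*(-197*(100 - 197)/(7350 + (-197)² + 173*(-197))) + 43930/(-570) = -30439*19109/(7350 + 38809 - 34081) + 43930*(-1/570) = -30439/((-1/197*(-1/97)*12078)) - 4393/57 = -30439/12078/19109 - 4393/57 = -30439*19109/12078 - 4393/57 = -9535391/198 - 4393/57 = -181462367/3762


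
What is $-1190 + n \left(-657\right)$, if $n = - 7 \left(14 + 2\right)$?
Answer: $72394$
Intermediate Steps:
$n = -112$ ($n = \left(-7\right) 16 = -112$)
$-1190 + n \left(-657\right) = -1190 - -73584 = -1190 + 73584 = 72394$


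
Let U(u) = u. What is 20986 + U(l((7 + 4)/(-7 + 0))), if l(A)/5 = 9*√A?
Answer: 20986 + 45*I*√77/7 ≈ 20986.0 + 56.41*I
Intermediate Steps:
l(A) = 45*√A (l(A) = 5*(9*√A) = 45*√A)
20986 + U(l((7 + 4)/(-7 + 0))) = 20986 + 45*√((7 + 4)/(-7 + 0)) = 20986 + 45*√(11/(-7)) = 20986 + 45*√(11*(-⅐)) = 20986 + 45*√(-11/7) = 20986 + 45*(I*√77/7) = 20986 + 45*I*√77/7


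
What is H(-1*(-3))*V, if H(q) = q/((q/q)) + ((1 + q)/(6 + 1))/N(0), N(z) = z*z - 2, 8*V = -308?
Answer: -209/2 ≈ -104.50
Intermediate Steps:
V = -77/2 (V = (⅛)*(-308) = -77/2 ≈ -38.500)
N(z) = -2 + z² (N(z) = z² - 2 = -2 + z²)
H(q) = -1/14 + 13*q/14 (H(q) = q/((q/q)) + ((1 + q)/(6 + 1))/(-2 + 0²) = q/1 + ((1 + q)/7)/(-2 + 0) = q*1 + ((1 + q)*(⅐))/(-2) = q + (⅐ + q/7)*(-½) = q + (-1/14 - q/14) = -1/14 + 13*q/14)
H(-1*(-3))*V = (-1/14 + 13*(-1*(-3))/14)*(-77/2) = (-1/14 + (13/14)*3)*(-77/2) = (-1/14 + 39/14)*(-77/2) = (19/7)*(-77/2) = -209/2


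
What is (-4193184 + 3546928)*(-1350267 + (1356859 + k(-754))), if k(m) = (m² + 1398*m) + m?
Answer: 310033560928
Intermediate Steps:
k(m) = m² + 1399*m
(-4193184 + 3546928)*(-1350267 + (1356859 + k(-754))) = (-4193184 + 3546928)*(-1350267 + (1356859 - 754*(1399 - 754))) = -646256*(-1350267 + (1356859 - 754*645)) = -646256*(-1350267 + (1356859 - 486330)) = -646256*(-1350267 + 870529) = -646256*(-479738) = 310033560928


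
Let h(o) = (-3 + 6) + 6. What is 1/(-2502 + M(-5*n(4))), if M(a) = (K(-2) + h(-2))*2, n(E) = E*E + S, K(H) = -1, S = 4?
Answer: -1/2486 ≈ -0.00040225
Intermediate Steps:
n(E) = 4 + E² (n(E) = E*E + 4 = E² + 4 = 4 + E²)
h(o) = 9 (h(o) = 3 + 6 = 9)
M(a) = 16 (M(a) = (-1 + 9)*2 = 8*2 = 16)
1/(-2502 + M(-5*n(4))) = 1/(-2502 + 16) = 1/(-2486) = -1/2486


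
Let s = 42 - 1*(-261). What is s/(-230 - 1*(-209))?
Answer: -101/7 ≈ -14.429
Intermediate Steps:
s = 303 (s = 42 + 261 = 303)
s/(-230 - 1*(-209)) = 303/(-230 - 1*(-209)) = 303/(-230 + 209) = 303/(-21) = 303*(-1/21) = -101/7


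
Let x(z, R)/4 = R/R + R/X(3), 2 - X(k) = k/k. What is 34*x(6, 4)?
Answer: 680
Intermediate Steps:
X(k) = 1 (X(k) = 2 - k/k = 2 - 1*1 = 2 - 1 = 1)
x(z, R) = 4 + 4*R (x(z, R) = 4*(R/R + R/1) = 4*(1 + R*1) = 4*(1 + R) = 4 + 4*R)
34*x(6, 4) = 34*(4 + 4*4) = 34*(4 + 16) = 34*20 = 680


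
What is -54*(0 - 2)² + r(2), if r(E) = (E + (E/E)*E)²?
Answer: -200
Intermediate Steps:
r(E) = 4*E² (r(E) = (E + 1*E)² = (E + E)² = (2*E)² = 4*E²)
-54*(0 - 2)² + r(2) = -54*(0 - 2)² + 4*2² = -54*(-2)² + 4*4 = -54*4 + 16 = -216 + 16 = -200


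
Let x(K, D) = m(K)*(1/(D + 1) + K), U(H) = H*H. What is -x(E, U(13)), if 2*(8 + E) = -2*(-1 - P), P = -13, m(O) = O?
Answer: -6798/17 ≈ -399.88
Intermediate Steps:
U(H) = H²
E = -20 (E = -8 + (-2*(-1 - 1*(-13)))/2 = -8 + (-2*(-1 + 13))/2 = -8 + (-2*12)/2 = -8 + (½)*(-24) = -8 - 12 = -20)
x(K, D) = K*(K + 1/(1 + D)) (x(K, D) = K*(1/(D + 1) + K) = K*(1/(1 + D) + K) = K*(K + 1/(1 + D)))
-x(E, U(13)) = -(-20)*(1 - 20 + 13²*(-20))/(1 + 13²) = -(-20)*(1 - 20 + 169*(-20))/(1 + 169) = -(-20)*(1 - 20 - 3380)/170 = -(-20)*(-3399)/170 = -1*6798/17 = -6798/17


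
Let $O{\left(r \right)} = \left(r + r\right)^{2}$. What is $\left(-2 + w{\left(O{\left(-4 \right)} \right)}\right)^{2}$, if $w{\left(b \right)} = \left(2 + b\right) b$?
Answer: $17825284$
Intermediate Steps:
$O{\left(r \right)} = 4 r^{2}$ ($O{\left(r \right)} = \left(2 r\right)^{2} = 4 r^{2}$)
$w{\left(b \right)} = b \left(2 + b\right)$
$\left(-2 + w{\left(O{\left(-4 \right)} \right)}\right)^{2} = \left(-2 + 4 \left(-4\right)^{2} \left(2 + 4 \left(-4\right)^{2}\right)\right)^{2} = \left(-2 + 4 \cdot 16 \left(2 + 4 \cdot 16\right)\right)^{2} = \left(-2 + 64 \left(2 + 64\right)\right)^{2} = \left(-2 + 64 \cdot 66\right)^{2} = \left(-2 + 4224\right)^{2} = 4222^{2} = 17825284$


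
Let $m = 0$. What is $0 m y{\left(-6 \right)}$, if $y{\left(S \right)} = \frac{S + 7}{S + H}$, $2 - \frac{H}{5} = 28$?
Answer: $0$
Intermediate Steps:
$H = -130$ ($H = 10 - 140 = -130$)
$y{\left(S \right)} = \frac{7 + S}{-130 + S}$ ($y{\left(S \right)} = \frac{S + 7}{S - 130} = \frac{7 + S}{-130 + S}$)
$0 m y{\left(-6 \right)} = 0 \cdot 0 \frac{7 - 6}{-130 - 6} = 0 \frac{1}{-136} \cdot 1 = 0 \left(\left(- \frac{1}{136}\right) 1\right) = 0 \left(- \frac{1}{136}\right) = 0$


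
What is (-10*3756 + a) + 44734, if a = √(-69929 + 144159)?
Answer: 7174 + √74230 ≈ 7446.5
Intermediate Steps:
a = √74230 ≈ 272.45
(-10*3756 + a) + 44734 = (-10*3756 + √74230) + 44734 = (-37560 + √74230) + 44734 = 7174 + √74230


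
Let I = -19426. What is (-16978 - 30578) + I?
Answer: -66982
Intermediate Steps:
(-16978 - 30578) + I = (-16978 - 30578) - 19426 = -47556 - 19426 = -66982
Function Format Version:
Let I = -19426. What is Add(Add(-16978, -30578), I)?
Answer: -66982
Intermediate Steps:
Add(Add(-16978, -30578), I) = Add(Add(-16978, -30578), -19426) = Add(-47556, -19426) = -66982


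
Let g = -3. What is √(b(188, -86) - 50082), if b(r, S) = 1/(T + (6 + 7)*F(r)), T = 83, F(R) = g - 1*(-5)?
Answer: I*√595024133/109 ≈ 223.79*I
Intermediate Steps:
F(R) = 2 (F(R) = -3 - 1*(-5) = -3 + 5 = 2)
b(r, S) = 1/109 (b(r, S) = 1/(83 + (6 + 7)*2) = 1/(83 + 13*2) = 1/(83 + 26) = 1/109)
√(b(188, -86) - 50082) = √(1/109 - 50082) = √(-5458937/109) = I*√595024133/109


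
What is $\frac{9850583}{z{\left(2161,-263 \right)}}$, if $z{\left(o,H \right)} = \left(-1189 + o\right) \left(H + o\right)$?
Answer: $\frac{9850583}{1844856} \approx 5.3395$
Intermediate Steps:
$\frac{9850583}{z{\left(2161,-263 \right)}} = \frac{9850583}{2161^{2} - -312707 - 2569429 - 568343} = \frac{9850583}{4669921 + 312707 - 2569429 - 568343} = \frac{9850583}{1844856}$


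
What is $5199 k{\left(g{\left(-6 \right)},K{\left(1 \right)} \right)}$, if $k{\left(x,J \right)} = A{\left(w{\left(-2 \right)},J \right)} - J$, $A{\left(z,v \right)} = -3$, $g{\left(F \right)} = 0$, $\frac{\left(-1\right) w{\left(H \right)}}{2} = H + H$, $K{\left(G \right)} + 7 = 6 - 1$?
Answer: $-5199$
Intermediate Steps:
$K{\left(G \right)} = -2$ ($K{\left(G \right)} = -7 + \left(6 - 1\right) = -7 + 5 = -2$)
$w{\left(H \right)} = - 4 H$ ($w{\left(H \right)} = - 2 \left(H + H\right) = - 2 \cdot 2 H = - 4 H$)
$k{\left(x,J \right)} = -3 - J$
$5199 k{\left(g{\left(-6 \right)},K{\left(1 \right)} \right)} = 5199 \left(-3 - -2\right) = 5199 \left(-3 + 2\right) = 5199 \left(-1\right) = -5199$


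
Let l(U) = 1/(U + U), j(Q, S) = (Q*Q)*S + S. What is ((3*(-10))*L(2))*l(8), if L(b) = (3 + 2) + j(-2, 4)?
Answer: -375/8 ≈ -46.875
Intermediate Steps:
j(Q, S) = S + S*Q**2 (j(Q, S) = Q**2*S + S = S*Q**2 + S = S + S*Q**2)
l(U) = 1/(2*U)
L(b) = 25 (L(b) = (3 + 2) + 4*(1 + (-2)**2) = 5 + 4*(1 + 4) = 5 + 4*5 = 5 + 20 = 25)
((3*(-10))*L(2))*l(8) = ((3*(-10))*25)*((1/2)/8) = (-30*25)*((1/2)*(1/8)) = -750*1/16 = -375/8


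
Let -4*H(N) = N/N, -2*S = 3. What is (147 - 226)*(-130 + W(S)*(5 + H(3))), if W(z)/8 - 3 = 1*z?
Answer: 5767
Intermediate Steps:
S = -3/2 (S = -½*3 = -3/2 ≈ -1.5000)
W(z) = 24 + 8*z (W(z) = 24 + 8*(1*z) = 24 + 8*z)
H(N) = -¼ (H(N) = -N/(4*N) = -¼*1 = -¼)
(147 - 226)*(-130 + W(S)*(5 + H(3))) = (147 - 226)*(-130 + (24 + 8*(-3/2))*(5 - ¼)) = -79*(-130 + (24 - 12)*(19/4)) = -79*(-130 + 12*(19/4)) = -79*(-130 + 57) = -79*(-73) = 5767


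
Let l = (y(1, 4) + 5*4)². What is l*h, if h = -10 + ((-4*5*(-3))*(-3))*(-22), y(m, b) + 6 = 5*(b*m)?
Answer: 4566200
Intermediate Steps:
y(m, b) = -6 + 5*b*m (y(m, b) = -6 + 5*(b*m) = -6 + 5*b*m)
l = 1156 (l = ((-6 + 5*4*1) + 5*4)² = ((-6 + 20) + 20)² = (14 + 20)² = 34² = 1156)
h = 3950 (h = -10 + (-20*(-3)*(-3))*(-22) = -10 + (60*(-3))*(-22) = -10 - 180*(-22) = -10 + 3960 = 3950)
l*h = 1156*3950 = 4566200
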